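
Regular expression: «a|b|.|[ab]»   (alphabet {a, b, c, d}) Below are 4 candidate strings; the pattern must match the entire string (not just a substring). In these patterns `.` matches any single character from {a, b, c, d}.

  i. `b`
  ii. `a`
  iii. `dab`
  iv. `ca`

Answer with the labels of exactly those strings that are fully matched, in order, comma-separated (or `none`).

i. `b` → match
ii. `a` → match
iii. `dab` → no match
iv. `ca` → no match

i, ii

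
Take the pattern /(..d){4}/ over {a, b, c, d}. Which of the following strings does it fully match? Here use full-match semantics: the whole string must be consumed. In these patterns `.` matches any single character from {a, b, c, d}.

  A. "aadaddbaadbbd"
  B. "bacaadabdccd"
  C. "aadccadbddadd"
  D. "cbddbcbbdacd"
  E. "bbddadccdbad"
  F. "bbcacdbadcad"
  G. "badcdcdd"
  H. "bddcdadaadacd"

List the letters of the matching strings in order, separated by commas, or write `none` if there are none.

E

A → no match
B → no match
C → no match
D → no match
E → match
F → no match
G → no match
H → no match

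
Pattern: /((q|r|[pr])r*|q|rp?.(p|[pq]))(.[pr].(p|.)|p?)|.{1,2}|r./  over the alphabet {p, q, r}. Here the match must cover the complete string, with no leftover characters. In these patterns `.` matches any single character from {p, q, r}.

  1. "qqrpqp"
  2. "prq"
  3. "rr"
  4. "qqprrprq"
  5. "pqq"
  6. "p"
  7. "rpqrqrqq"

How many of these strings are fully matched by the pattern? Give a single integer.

2

1 → no match
2 → no match
3 → match
4 → no match
5 → no match
6 → match
7 → no match
Total matched: 2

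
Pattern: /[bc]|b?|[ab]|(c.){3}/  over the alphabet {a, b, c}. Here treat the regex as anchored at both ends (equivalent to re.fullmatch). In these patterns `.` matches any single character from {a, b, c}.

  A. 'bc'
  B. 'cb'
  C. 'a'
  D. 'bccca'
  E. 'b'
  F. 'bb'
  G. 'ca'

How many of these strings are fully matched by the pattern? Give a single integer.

A → no match
B → no match
C → match
D → no match
E → match
F → no match
G → no match
Total matched: 2

2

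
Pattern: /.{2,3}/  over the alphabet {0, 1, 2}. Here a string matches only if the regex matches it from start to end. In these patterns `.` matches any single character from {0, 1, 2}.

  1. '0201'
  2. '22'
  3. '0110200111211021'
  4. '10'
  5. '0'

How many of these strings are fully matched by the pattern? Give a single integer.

1. '0201' → no match
2. '22' → match
3 → no match
4. '10' → match
5. '0' → no match
Total matched: 2

2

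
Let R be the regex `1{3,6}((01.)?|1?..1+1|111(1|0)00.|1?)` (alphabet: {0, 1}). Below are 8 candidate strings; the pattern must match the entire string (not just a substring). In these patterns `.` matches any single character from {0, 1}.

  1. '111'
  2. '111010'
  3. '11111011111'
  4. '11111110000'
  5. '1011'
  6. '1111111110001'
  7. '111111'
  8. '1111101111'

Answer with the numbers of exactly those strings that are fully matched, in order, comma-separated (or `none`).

1, 2, 3, 4, 6, 7, 8

1 → match
2 → match
3 → match
4 → match
5 → no match
6 → match
7 → match
8 → match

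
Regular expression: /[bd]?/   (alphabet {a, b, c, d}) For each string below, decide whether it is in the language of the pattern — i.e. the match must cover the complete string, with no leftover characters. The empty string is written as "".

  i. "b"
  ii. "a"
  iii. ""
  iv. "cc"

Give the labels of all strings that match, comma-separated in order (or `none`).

i, iii

i → match
ii → no match
iii → match
iv → no match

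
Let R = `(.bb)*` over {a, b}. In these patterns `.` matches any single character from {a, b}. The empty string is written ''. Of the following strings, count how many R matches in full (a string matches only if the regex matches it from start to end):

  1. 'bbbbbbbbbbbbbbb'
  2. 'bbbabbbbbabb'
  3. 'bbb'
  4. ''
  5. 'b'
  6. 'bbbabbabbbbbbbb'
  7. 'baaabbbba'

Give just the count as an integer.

5

1 → match
2 → match
3 → match
4 → match
5 → no match
6 → match
7 → no match
Total matched: 5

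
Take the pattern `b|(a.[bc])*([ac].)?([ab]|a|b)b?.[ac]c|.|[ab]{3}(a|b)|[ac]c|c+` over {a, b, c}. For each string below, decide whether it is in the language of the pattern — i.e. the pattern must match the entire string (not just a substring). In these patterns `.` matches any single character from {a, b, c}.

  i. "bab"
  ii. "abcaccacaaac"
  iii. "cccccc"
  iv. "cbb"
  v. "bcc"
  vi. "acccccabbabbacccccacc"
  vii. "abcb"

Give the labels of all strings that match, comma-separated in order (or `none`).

ii, iii

i → no match
ii → match
iii → match
iv → no match
v → no match
vi → no match
vii → no match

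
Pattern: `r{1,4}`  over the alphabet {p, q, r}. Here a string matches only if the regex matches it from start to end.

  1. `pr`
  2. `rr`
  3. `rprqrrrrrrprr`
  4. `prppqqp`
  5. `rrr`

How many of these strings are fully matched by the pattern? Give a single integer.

1. `pr` → no match — must start with `r`
2. `rr` → match
3 → no match
4. `prppqqp` → no match — must start with `r`
5. `rrr` → match
Total matched: 2

2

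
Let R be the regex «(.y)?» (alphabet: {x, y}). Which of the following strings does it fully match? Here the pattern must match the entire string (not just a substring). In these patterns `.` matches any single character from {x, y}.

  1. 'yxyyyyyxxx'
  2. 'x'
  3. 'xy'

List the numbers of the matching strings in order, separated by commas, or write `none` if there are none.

3

1 → no match
2 → no match
3 → match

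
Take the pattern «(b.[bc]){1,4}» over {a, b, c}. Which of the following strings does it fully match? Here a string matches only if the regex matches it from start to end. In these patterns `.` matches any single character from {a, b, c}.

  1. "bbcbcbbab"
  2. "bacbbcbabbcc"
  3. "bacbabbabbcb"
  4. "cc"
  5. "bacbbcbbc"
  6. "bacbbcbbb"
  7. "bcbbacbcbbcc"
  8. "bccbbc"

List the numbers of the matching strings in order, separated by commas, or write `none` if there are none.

1, 2, 3, 5, 6, 7, 8

1 → match
2 → match
3 → match
4 → no match — must start with "b"
5 → match
6 → match
7 → match
8 → match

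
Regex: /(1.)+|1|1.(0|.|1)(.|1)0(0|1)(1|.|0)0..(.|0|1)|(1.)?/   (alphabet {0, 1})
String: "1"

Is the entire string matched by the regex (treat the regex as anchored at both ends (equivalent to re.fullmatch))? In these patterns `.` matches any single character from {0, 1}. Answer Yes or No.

Yes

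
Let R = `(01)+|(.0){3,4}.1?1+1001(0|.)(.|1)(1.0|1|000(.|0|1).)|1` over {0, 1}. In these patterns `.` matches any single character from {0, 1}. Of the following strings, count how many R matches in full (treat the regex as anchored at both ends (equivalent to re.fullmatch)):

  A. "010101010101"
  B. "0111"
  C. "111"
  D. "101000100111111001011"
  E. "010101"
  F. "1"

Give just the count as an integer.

A. "010101010101" → match
B. "0111" → no match
C. "111" → no match
D → match
E. "010101" → match
F. "1" → match
Total matched: 4

4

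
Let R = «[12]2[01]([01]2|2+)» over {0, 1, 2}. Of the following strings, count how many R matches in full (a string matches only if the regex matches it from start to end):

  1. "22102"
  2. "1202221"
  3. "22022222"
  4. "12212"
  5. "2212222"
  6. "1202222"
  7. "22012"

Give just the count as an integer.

5

1 → match
2 → no match — must end with "2"
3 → match
4 → no match
5 → match
6 → match
7 → match
Total matched: 5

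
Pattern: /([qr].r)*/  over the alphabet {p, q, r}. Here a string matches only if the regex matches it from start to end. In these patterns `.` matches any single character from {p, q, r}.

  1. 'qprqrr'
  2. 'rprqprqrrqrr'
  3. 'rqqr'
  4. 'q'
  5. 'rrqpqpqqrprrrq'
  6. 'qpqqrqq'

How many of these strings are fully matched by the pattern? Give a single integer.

1 → match
2 → match
3 → no match
4 → no match
5 → no match
6 → no match
Total matched: 2

2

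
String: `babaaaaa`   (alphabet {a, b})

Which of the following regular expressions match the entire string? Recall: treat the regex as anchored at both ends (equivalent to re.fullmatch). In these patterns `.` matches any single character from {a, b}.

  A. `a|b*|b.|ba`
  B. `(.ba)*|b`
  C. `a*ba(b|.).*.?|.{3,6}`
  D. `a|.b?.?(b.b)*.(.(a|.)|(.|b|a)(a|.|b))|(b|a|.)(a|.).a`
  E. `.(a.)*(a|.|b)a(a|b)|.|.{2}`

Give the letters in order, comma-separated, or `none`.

C, E

A → no match
B → no match
C → match
D → no match
E → match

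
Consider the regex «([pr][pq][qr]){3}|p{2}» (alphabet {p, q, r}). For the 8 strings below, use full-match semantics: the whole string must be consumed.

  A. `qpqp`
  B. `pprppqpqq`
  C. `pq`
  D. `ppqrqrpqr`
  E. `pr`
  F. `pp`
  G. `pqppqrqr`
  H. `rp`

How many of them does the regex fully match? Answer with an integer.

3

A → no match
B → match
C → no match
D → match
E → no match
F → match
G → no match
H → no match
Total matched: 3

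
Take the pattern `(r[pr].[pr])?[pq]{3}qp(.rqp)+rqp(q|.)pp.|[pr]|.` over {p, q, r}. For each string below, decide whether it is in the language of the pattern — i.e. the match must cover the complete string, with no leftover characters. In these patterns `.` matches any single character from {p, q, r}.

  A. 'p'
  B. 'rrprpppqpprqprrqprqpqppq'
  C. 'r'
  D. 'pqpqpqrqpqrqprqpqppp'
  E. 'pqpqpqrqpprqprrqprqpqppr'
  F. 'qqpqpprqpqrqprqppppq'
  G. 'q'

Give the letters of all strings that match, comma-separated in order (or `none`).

A → match
B → match
C → match
D → match
E → match
F → match
G → match

A, B, C, D, E, F, G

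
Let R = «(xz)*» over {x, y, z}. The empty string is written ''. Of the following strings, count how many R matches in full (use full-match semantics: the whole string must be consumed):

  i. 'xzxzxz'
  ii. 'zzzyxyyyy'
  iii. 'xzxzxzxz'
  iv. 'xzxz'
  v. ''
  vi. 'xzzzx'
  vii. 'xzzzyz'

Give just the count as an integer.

4

i → match
ii → no match
iii → match
iv → match
v → match
vi → no match
vii → no match
Total matched: 4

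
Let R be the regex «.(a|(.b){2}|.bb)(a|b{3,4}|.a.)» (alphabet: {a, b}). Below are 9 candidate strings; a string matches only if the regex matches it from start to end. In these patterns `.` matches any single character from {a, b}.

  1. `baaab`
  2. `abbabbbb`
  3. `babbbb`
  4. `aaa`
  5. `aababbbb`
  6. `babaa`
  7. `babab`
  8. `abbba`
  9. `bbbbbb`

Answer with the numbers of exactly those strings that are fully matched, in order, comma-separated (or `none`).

1, 2, 3, 4, 5, 6, 7, 8

1 → match
2 → match
3 → match
4 → match
5 → match
6 → match
7 → match
8 → match
9 → no match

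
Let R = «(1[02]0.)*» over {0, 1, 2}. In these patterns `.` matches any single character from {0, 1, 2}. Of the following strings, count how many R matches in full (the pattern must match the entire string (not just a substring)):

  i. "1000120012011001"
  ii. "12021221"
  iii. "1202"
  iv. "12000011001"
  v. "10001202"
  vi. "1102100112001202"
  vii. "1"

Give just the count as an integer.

i → match
ii. "12021221" → no match
iii. "1202" → match
iv. "12000011001" → no match
v. "10001202" → match
vi → no match
vii. "1" → no match
Total matched: 3

3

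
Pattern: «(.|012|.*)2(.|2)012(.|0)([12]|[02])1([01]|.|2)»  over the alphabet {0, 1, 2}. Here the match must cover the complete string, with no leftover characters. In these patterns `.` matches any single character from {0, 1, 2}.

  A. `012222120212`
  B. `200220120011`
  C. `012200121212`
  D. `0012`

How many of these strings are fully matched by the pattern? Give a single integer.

A → no match
B → match
C → match
D → no match
Total matched: 2

2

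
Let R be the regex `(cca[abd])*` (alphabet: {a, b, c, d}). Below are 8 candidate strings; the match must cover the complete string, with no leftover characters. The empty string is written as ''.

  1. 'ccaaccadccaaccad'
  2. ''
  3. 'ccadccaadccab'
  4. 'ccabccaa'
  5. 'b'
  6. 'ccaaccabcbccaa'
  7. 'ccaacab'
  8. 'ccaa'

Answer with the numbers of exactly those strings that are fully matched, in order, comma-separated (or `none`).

1, 2, 4, 8

1 → match
2 → match
3 → no match
4 → match
5 → no match
6 → no match
7 → no match
8 → match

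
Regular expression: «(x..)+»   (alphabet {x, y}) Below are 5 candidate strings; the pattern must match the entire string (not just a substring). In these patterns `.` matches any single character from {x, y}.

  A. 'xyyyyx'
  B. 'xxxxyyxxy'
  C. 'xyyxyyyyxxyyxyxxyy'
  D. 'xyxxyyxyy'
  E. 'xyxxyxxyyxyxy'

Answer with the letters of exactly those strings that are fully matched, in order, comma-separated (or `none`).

B, D

A → no match
B → match
C → no match
D → match
E → no match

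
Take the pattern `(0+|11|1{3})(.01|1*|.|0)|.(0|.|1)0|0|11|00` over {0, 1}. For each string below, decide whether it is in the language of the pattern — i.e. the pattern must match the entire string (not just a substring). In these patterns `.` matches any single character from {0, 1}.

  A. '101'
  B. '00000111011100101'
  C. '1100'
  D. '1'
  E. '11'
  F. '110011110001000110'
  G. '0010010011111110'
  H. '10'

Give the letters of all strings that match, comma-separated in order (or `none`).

E

A → no match
B → no match
C → no match
D → no match
E → match
F → no match
G → no match
H → no match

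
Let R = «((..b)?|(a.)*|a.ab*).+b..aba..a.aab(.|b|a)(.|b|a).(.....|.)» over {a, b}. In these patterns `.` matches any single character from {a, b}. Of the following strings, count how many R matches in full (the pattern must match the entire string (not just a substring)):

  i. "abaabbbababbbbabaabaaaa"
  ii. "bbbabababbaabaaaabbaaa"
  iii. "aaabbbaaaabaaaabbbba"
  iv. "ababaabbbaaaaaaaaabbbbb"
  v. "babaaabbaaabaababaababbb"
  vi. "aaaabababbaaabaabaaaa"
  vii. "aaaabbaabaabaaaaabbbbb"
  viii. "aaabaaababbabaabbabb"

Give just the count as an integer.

i → no match
ii → no match
iii → no match
iv → no match
v → match
vi → no match
vii → no match
viii → match
Total matched: 2

2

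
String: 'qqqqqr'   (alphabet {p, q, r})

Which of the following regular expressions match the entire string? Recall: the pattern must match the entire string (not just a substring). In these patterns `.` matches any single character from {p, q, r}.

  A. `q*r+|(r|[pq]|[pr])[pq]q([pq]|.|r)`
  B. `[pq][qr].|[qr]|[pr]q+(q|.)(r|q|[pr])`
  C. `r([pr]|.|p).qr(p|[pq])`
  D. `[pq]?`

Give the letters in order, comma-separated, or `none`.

A → match
B → no match
C → no match — must start with 'r'
D → no match

A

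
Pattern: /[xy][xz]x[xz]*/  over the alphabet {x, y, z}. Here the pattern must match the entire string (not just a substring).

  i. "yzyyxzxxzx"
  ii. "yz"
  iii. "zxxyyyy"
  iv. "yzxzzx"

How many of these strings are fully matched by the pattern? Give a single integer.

1

i → no match
ii → no match
iii → no match
iv → match
Total matched: 1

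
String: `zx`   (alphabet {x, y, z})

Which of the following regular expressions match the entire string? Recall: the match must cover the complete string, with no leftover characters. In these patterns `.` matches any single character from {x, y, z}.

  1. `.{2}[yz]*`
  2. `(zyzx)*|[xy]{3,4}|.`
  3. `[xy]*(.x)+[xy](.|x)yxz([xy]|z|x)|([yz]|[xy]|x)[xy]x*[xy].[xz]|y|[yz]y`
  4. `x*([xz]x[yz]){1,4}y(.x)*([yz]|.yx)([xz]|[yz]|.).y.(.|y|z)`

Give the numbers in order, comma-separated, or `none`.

1

1 → match
2 → no match
3 → no match
4 → no match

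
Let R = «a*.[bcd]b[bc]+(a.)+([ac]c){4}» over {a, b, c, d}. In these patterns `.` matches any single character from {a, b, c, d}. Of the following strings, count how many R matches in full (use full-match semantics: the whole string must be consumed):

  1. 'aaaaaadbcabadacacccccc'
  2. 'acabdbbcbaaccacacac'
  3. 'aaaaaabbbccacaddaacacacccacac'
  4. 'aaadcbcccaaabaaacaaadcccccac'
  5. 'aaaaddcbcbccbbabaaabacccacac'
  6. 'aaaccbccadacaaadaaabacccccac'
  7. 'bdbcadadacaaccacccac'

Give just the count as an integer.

1 → no match
2 → no match
3 → no match
4 → no match
5 → no match
6 → match
7 → match
Total matched: 2

2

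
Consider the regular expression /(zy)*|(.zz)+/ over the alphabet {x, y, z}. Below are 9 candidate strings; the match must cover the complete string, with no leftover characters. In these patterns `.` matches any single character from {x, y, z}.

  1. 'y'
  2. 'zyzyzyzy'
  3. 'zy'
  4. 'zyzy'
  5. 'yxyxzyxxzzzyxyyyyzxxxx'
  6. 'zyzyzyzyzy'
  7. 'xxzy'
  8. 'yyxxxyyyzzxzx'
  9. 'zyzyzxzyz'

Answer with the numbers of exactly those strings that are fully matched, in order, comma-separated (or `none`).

1 → no match
2 → match
3 → match
4 → match
5 → no match
6 → match
7 → no match
8 → no match
9 → no match

2, 3, 4, 6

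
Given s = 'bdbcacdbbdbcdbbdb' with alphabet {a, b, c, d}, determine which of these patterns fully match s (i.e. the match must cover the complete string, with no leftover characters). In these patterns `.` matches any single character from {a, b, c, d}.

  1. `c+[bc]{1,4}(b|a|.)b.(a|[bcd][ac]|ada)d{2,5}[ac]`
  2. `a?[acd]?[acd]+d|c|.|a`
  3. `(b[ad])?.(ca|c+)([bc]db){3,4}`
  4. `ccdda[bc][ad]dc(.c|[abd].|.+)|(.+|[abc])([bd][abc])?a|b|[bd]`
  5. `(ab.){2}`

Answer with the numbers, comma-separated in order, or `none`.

1 → no match — must start with 'c'
2 → no match
3 → match
4 → no match
5 → no match — must start with 'ab'

3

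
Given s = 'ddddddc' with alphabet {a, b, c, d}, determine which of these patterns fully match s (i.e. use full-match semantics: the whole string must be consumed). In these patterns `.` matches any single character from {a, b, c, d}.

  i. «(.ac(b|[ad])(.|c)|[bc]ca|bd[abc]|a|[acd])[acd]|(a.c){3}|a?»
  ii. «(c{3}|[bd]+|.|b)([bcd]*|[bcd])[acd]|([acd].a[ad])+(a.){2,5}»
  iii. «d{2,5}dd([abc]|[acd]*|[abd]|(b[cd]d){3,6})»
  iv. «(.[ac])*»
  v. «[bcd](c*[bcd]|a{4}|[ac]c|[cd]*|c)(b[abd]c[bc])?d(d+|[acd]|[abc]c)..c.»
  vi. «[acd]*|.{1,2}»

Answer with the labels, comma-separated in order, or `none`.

ii, iii, vi

i → no match
ii → match
iii → match
iv → no match
v → no match
vi → match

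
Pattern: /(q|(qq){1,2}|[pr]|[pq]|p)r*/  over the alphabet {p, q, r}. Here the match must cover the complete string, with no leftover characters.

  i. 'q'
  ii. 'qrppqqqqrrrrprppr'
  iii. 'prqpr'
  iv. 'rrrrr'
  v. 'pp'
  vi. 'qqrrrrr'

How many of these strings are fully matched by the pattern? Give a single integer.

3

i → match
ii → no match
iii → no match
iv → match
v → no match
vi → match
Total matched: 3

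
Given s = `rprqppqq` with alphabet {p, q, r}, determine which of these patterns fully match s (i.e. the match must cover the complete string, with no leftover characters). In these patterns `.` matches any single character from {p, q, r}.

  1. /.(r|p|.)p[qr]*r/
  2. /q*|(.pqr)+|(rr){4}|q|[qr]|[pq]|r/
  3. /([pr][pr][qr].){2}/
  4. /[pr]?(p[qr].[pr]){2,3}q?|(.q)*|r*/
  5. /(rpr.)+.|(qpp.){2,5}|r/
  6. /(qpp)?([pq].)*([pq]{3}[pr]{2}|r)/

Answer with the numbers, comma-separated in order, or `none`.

3

1 → no match — must end with `r`
2 → no match
3 → match
4 → no match
5 → no match
6 → no match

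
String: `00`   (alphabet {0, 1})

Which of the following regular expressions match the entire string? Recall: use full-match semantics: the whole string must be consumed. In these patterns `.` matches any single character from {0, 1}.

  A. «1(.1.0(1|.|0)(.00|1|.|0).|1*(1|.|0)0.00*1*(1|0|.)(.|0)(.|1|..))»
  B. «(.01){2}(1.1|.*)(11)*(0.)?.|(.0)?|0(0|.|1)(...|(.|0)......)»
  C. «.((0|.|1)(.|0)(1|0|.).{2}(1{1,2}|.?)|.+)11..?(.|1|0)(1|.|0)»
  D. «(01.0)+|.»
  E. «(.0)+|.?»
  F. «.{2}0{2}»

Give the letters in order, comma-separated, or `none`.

B, E

A → no match — must start with `1`
B → match
C → no match
D → no match
E → match
F → no match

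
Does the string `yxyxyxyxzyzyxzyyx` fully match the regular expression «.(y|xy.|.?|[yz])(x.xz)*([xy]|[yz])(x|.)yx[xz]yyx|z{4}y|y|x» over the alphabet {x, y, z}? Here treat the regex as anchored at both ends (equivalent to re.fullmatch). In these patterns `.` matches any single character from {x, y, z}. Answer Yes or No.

No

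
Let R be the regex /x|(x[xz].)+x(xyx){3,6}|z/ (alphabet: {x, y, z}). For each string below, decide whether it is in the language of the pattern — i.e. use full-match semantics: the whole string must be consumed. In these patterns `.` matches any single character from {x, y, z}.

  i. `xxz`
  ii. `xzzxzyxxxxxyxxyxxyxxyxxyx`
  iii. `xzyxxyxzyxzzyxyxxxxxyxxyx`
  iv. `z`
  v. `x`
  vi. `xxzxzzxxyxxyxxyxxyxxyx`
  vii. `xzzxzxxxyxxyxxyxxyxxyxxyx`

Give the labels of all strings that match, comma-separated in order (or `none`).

ii, iv, v, vi, vii

i → no match
ii → match
iii → no match
iv → match
v → match
vi → match
vii → match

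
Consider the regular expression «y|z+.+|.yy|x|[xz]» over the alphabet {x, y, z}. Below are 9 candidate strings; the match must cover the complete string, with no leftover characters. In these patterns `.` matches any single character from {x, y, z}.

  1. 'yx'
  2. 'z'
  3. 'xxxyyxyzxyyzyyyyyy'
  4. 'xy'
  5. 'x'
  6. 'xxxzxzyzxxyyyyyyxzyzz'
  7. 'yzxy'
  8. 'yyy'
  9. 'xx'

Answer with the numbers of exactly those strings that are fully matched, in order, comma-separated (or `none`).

1 → no match
2 → match
3 → no match
4 → no match
5 → match
6 → no match
7 → no match
8 → match
9 → no match

2, 5, 8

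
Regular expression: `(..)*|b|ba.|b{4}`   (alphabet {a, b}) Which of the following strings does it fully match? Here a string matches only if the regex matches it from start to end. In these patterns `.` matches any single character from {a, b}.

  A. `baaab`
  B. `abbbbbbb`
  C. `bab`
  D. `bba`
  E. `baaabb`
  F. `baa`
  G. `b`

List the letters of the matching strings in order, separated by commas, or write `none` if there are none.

B, C, E, F, G

A → no match
B → match
C → match
D → no match
E → match
F → match
G → match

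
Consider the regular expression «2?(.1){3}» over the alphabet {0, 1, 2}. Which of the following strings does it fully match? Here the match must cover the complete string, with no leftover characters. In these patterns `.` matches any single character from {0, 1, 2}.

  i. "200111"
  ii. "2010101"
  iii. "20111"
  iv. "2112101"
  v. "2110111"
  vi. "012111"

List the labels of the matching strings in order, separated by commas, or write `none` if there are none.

i → no match
ii → match
iii → no match
iv → match
v → match
vi → match

ii, iv, v, vi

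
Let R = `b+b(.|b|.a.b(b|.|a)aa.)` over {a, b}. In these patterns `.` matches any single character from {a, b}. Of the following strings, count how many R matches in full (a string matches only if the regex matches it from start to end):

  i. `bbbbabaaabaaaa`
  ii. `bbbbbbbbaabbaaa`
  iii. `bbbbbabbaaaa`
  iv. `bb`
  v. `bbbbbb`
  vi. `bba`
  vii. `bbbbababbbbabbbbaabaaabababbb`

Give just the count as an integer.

4

i → no match
ii → match
iii → match
iv → no match
v → match
vi → match
vii → no match
Total matched: 4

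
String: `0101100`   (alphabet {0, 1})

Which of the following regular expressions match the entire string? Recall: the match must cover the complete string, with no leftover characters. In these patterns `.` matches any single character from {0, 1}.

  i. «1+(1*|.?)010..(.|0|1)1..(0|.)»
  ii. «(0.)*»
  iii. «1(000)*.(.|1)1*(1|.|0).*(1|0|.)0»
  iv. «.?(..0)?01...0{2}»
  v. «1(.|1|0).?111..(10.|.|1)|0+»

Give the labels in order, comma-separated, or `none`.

i → no match — must start with `1`
ii → no match
iii → no match — must start with `1`
iv → match
v → no match

iv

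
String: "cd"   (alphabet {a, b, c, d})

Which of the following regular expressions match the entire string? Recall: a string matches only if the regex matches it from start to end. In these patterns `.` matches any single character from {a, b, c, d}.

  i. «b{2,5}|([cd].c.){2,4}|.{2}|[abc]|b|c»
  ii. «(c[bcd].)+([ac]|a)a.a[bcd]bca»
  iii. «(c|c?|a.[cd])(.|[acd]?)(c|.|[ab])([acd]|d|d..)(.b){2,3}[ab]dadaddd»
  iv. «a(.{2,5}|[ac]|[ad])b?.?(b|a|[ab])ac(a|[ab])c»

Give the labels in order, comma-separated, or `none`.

i → match
ii → no match — must end with "bca"
iii → no match — must end with "dadaddd"
iv → no match — must start with "a"

i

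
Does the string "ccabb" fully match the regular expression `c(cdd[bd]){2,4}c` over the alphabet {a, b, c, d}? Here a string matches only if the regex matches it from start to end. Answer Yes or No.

Every match must start with "ccdd", but "ccabb" does not.

No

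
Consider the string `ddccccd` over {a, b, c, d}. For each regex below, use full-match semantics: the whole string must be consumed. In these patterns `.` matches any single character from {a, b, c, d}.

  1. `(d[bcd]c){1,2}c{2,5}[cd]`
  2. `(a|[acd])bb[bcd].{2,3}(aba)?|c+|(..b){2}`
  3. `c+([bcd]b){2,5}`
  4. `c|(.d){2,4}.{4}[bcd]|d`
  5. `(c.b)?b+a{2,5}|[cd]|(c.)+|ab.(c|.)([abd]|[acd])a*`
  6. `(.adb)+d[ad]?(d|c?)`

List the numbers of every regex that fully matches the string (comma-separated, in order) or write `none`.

1

1 → match
2 → no match
3 → no match — must start with `c`
4 → no match
5 → no match
6 → no match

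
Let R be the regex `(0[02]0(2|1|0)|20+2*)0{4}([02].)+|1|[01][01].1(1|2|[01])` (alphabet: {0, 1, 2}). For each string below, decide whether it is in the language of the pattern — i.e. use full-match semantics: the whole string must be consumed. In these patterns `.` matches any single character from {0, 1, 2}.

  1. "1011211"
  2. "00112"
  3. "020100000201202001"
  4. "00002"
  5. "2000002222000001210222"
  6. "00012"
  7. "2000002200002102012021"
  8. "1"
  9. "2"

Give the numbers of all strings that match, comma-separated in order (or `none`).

1 → no match
2 → match
3 → match
4 → no match
5 → match
6 → match
7 → match
8 → match
9 → no match

2, 3, 5, 6, 7, 8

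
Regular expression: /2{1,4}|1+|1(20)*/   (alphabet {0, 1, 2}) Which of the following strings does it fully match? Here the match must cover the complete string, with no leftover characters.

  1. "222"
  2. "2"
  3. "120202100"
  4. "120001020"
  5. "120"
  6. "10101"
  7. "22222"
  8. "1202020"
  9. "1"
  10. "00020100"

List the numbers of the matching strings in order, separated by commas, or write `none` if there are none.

1. "222" → match
2. "2" → match
3. "120202100" → no match
4. "120001020" → no match
5. "120" → match
6. "10101" → no match
7. "22222" → no match
8. "1202020" → match
9. "1" → match
10. "00020100" → no match

1, 2, 5, 8, 9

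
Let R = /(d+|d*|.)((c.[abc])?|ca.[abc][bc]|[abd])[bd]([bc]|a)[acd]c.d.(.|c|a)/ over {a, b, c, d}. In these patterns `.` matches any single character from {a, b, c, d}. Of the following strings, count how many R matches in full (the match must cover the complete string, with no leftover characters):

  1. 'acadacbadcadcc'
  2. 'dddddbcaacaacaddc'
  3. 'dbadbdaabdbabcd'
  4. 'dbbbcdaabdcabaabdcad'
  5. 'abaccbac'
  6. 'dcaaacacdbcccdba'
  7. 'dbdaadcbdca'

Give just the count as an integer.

1 → match
2 → no match
3 → no match
4 → no match
5. 'abaccbac' → no match
6 → no match
7. 'dbdaadcbdca' → no match
Total matched: 1

1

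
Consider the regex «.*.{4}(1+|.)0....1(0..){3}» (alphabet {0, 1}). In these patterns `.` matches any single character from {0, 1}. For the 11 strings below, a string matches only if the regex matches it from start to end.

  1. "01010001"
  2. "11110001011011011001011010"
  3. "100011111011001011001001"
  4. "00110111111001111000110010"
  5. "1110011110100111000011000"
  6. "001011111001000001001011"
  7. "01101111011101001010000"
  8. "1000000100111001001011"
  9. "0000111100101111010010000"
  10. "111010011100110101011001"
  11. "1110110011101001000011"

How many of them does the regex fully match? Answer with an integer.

4

1 → no match
2 → match
3 → match
4 → no match
5 → no match
6 → no match
7 → match
8 → no match
9 → no match
10 → no match
11 → match
Total matched: 4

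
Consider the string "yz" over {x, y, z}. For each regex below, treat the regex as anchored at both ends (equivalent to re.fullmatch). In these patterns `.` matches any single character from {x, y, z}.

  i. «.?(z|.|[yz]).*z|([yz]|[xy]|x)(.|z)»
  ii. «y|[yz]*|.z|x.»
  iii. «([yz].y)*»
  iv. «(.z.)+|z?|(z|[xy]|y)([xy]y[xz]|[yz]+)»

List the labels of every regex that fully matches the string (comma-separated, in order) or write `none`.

i, ii, iv

i → match
ii → match
iii → no match
iv → match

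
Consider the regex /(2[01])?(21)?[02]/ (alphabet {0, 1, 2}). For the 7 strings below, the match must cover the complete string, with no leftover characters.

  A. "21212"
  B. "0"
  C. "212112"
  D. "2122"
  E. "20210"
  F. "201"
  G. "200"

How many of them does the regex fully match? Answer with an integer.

A → match
B → match
C → no match
D → no match
E → match
F → no match
G → match
Total matched: 4

4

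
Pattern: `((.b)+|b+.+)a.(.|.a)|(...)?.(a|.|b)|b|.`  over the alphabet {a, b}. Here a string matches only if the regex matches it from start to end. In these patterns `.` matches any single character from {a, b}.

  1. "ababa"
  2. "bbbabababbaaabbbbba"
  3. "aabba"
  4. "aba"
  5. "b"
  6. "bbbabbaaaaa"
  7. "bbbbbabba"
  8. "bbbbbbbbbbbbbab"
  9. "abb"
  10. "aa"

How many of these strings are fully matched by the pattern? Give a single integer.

6

1 → match
2 → no match
3 → match
4 → no match
5 → match
6 → match
7 → match
8 → no match
9 → no match
10 → match
Total matched: 6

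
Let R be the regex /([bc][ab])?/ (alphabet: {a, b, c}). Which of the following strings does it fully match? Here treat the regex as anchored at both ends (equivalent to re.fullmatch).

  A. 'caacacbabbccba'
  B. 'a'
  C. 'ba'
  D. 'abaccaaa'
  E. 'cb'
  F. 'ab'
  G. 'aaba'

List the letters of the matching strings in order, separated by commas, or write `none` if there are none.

A → no match
B → no match
C → match
D → no match
E → match
F → no match
G → no match

C, E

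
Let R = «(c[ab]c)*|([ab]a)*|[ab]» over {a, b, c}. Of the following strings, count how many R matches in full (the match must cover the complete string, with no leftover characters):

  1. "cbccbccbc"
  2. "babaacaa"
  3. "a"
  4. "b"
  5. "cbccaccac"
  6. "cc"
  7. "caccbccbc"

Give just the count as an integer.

5

1 → match
2 → no match
3 → match
4 → match
5 → match
6 → no match
7 → match
Total matched: 5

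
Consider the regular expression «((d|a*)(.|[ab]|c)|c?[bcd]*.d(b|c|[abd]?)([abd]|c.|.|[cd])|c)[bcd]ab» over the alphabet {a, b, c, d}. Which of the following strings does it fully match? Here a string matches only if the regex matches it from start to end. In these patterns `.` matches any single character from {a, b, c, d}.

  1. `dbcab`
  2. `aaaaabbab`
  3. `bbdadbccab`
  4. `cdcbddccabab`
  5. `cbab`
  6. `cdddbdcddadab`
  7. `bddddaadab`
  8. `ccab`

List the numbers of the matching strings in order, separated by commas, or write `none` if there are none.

1, 2, 3, 4, 5, 6, 7, 8

1 → match
2 → match
3 → match
4 → match
5 → match
6 → match
7 → match
8 → match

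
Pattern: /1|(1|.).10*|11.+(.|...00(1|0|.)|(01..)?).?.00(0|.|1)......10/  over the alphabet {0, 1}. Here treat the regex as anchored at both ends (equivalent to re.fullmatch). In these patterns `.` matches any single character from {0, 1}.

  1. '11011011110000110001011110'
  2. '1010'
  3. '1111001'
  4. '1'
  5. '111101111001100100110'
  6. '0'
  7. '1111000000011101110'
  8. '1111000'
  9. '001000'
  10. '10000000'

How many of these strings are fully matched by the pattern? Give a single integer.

1 → no match
2. '1010' → match
3. '1111001' → no match
4. '1' → match
5 → no match
6. '0' → no match
7 → match
8. '1111000' → no match
9. '001000' → match
10. '10000000' → no match
Total matched: 4

4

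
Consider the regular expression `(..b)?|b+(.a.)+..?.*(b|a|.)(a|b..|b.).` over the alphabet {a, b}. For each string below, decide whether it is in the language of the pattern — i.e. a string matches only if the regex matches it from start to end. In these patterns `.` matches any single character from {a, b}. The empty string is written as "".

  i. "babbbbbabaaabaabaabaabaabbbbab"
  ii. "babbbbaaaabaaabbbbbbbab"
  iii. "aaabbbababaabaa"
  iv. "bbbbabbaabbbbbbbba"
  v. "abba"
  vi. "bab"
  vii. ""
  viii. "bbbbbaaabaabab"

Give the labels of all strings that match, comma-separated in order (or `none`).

iv, vi, vii, viii

i → no match
ii → no match
iii → no match
iv → match
v → no match
vi → match
vii → match
viii → match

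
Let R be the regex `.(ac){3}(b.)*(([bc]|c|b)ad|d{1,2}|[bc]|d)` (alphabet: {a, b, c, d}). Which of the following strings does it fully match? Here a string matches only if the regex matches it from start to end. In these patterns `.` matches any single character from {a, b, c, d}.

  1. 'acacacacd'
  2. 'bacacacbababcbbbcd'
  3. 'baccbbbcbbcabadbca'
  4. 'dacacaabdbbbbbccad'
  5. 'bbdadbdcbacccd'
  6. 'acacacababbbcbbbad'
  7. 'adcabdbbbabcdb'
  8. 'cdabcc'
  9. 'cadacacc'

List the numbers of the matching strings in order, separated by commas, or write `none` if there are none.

2

1 → no match
2 → match
3 → no match
4 → no match
5 → no match
6 → no match
7 → no match
8 → no match
9 → no match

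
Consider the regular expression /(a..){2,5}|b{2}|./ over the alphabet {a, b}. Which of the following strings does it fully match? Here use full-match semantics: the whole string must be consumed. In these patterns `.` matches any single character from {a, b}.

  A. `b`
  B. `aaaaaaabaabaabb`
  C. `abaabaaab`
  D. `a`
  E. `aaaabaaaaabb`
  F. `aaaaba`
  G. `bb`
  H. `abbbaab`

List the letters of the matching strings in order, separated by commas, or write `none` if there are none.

A, B, C, D, E, F, G

A → match
B → match
C → match
D → match
E → match
F → match
G → match
H → no match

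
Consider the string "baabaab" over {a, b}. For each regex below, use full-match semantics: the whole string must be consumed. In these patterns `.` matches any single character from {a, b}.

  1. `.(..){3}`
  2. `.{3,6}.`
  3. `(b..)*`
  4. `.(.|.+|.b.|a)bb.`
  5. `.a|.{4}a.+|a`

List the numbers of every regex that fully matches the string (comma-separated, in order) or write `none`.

1, 2, 5

1 → match
2 → match
3 → no match
4 → no match
5 → match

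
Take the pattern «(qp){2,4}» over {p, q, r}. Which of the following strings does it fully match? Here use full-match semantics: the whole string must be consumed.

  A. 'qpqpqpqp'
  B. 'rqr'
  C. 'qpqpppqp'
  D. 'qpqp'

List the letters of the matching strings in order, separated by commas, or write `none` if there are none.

A, D

A → match
B → no match — must start with 'qp'
C → no match
D → match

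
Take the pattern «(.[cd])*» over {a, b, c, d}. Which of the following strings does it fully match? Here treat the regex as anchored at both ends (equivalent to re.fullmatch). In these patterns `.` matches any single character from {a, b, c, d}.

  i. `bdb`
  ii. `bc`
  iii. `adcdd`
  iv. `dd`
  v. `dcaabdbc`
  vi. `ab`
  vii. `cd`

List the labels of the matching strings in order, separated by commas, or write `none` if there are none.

i → no match
ii → match
iii → no match
iv → match
v → no match
vi → no match
vii → match

ii, iv, vii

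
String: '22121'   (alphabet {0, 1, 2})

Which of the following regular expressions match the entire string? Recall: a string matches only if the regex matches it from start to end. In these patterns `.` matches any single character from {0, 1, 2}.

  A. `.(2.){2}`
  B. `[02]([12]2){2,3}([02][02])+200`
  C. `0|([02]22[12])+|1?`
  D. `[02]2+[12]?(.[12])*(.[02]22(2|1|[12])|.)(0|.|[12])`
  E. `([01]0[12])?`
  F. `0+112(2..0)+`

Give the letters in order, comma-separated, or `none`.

A → match
B → no match — must end with '200'
C → no match
D → match
E → no match
F → no match — must start with '0'

A, D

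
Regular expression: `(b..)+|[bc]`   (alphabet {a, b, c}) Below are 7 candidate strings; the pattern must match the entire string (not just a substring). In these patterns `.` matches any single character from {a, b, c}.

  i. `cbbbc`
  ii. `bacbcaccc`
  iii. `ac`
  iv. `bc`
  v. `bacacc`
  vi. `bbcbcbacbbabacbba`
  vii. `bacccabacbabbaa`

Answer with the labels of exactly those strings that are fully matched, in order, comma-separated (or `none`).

i → no match
ii → no match
iii → no match
iv → no match
v → no match
vi → no match
vii → no match

none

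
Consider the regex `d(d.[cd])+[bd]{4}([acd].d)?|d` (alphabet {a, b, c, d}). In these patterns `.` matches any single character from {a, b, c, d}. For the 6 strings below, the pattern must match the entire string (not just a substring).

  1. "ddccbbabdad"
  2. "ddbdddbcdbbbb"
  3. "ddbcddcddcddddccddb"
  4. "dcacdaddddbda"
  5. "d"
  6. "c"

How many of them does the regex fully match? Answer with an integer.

1. "ddccbbabdad" → no match
2 → no match
3 → no match
4 → no match
5. "d" → match
6. "c" → no match
Total matched: 1

1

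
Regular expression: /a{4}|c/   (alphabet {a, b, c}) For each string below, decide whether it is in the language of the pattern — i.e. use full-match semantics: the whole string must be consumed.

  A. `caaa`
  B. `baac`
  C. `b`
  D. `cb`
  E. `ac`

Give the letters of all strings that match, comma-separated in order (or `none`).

A → no match
B → no match
C → no match
D → no match
E → no match

none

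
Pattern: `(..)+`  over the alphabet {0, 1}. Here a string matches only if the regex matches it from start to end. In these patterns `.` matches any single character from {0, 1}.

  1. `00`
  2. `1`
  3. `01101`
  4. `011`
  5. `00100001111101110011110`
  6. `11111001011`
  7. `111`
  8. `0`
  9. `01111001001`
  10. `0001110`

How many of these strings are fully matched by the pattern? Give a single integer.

1 → match
2 → no match
3 → no match
4 → no match
5 → no match
6 → no match
7 → no match
8 → no match
9 → no match
10 → no match
Total matched: 1

1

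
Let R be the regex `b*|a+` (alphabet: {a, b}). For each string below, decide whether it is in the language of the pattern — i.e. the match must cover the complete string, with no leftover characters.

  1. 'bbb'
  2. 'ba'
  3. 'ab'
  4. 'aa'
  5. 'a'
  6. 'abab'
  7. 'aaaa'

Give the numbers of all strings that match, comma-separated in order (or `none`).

1 → match
2 → no match
3 → no match
4 → match
5 → match
6 → no match
7 → match

1, 4, 5, 7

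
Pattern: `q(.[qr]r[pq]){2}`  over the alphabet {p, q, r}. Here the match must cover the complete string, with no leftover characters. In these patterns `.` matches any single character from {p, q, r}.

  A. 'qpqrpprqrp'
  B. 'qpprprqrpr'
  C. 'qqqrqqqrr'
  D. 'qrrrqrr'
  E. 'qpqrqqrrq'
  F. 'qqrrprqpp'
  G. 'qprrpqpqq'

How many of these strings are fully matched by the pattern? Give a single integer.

1

A → no match
B → no match
C → no match
D → no match
E → match
F → no match
G → no match
Total matched: 1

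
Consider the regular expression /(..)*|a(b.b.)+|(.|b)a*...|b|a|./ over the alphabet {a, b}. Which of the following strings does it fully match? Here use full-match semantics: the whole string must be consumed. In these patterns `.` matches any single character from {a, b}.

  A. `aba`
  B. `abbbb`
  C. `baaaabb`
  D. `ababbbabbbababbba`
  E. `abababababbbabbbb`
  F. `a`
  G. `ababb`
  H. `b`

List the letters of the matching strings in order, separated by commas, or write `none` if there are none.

A → no match
B → match
C → match
D → match
E → match
F → match
G → match
H → match

B, C, D, E, F, G, H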